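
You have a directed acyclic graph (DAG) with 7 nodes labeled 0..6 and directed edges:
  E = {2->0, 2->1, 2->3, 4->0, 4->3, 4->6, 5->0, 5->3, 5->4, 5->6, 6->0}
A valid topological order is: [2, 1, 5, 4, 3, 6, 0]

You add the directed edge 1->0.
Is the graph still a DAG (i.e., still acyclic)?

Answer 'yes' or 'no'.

Given toposort: [2, 1, 5, 4, 3, 6, 0]
Position of 1: index 1; position of 0: index 6
New edge 1->0: forward
Forward edge: respects the existing order. Still a DAG, same toposort still valid.
Still a DAG? yes

Answer: yes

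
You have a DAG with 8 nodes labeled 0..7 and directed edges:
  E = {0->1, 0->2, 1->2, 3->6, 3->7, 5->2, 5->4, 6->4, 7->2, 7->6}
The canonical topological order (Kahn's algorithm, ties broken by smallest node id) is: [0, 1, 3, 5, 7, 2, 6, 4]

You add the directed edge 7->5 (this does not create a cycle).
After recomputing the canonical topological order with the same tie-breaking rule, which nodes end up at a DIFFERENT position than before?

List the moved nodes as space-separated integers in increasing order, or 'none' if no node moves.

Answer: 5 7

Derivation:
Old toposort: [0, 1, 3, 5, 7, 2, 6, 4]
Added edge 7->5
Recompute Kahn (smallest-id tiebreak):
  initial in-degrees: [0, 1, 4, 0, 2, 1, 2, 1]
  ready (indeg=0): [0, 3]
  pop 0: indeg[1]->0; indeg[2]->3 | ready=[1, 3] | order so far=[0]
  pop 1: indeg[2]->2 | ready=[3] | order so far=[0, 1]
  pop 3: indeg[6]->1; indeg[7]->0 | ready=[7] | order so far=[0, 1, 3]
  pop 7: indeg[2]->1; indeg[5]->0; indeg[6]->0 | ready=[5, 6] | order so far=[0, 1, 3, 7]
  pop 5: indeg[2]->0; indeg[4]->1 | ready=[2, 6] | order so far=[0, 1, 3, 7, 5]
  pop 2: no out-edges | ready=[6] | order so far=[0, 1, 3, 7, 5, 2]
  pop 6: indeg[4]->0 | ready=[4] | order so far=[0, 1, 3, 7, 5, 2, 6]
  pop 4: no out-edges | ready=[] | order so far=[0, 1, 3, 7, 5, 2, 6, 4]
New canonical toposort: [0, 1, 3, 7, 5, 2, 6, 4]
Compare positions:
  Node 0: index 0 -> 0 (same)
  Node 1: index 1 -> 1 (same)
  Node 2: index 5 -> 5 (same)
  Node 3: index 2 -> 2 (same)
  Node 4: index 7 -> 7 (same)
  Node 5: index 3 -> 4 (moved)
  Node 6: index 6 -> 6 (same)
  Node 7: index 4 -> 3 (moved)
Nodes that changed position: 5 7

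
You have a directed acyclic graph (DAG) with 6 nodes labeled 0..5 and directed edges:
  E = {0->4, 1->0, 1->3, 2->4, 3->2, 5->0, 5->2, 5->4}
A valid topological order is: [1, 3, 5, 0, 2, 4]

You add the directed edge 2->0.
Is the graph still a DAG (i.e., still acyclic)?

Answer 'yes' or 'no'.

Given toposort: [1, 3, 5, 0, 2, 4]
Position of 2: index 4; position of 0: index 3
New edge 2->0: backward (u after v in old order)
Backward edge: old toposort is now invalid. Check if this creates a cycle.
Does 0 already reach 2? Reachable from 0: [0, 4]. NO -> still a DAG (reorder needed).
Still a DAG? yes

Answer: yes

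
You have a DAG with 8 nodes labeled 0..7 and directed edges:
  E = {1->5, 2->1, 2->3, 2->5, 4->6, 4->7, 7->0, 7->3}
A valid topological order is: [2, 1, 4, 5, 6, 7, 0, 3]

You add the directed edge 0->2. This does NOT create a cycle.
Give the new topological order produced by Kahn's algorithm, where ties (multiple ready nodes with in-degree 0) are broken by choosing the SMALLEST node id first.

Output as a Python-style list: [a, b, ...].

Answer: [4, 6, 7, 0, 2, 1, 3, 5]

Derivation:
Old toposort: [2, 1, 4, 5, 6, 7, 0, 3]
Added edge: 0->2
Position of 0 (6) > position of 2 (0). Must reorder: 0 must now come before 2.
Run Kahn's algorithm (break ties by smallest node id):
  initial in-degrees: [1, 1, 1, 2, 0, 2, 1, 1]
  ready (indeg=0): [4]
  pop 4: indeg[6]->0; indeg[7]->0 | ready=[6, 7] | order so far=[4]
  pop 6: no out-edges | ready=[7] | order so far=[4, 6]
  pop 7: indeg[0]->0; indeg[3]->1 | ready=[0] | order so far=[4, 6, 7]
  pop 0: indeg[2]->0 | ready=[2] | order so far=[4, 6, 7, 0]
  pop 2: indeg[1]->0; indeg[3]->0; indeg[5]->1 | ready=[1, 3] | order so far=[4, 6, 7, 0, 2]
  pop 1: indeg[5]->0 | ready=[3, 5] | order so far=[4, 6, 7, 0, 2, 1]
  pop 3: no out-edges | ready=[5] | order so far=[4, 6, 7, 0, 2, 1, 3]
  pop 5: no out-edges | ready=[] | order so far=[4, 6, 7, 0, 2, 1, 3, 5]
  Result: [4, 6, 7, 0, 2, 1, 3, 5]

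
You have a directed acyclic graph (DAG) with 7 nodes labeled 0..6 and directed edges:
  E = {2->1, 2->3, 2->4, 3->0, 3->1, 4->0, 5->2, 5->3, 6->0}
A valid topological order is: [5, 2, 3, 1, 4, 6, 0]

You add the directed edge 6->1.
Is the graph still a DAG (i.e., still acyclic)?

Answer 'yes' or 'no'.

Given toposort: [5, 2, 3, 1, 4, 6, 0]
Position of 6: index 5; position of 1: index 3
New edge 6->1: backward (u after v in old order)
Backward edge: old toposort is now invalid. Check if this creates a cycle.
Does 1 already reach 6? Reachable from 1: [1]. NO -> still a DAG (reorder needed).
Still a DAG? yes

Answer: yes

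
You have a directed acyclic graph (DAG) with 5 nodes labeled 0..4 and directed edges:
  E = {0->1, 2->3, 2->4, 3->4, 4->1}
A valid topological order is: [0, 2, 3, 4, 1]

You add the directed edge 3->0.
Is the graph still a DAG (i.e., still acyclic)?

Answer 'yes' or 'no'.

Given toposort: [0, 2, 3, 4, 1]
Position of 3: index 2; position of 0: index 0
New edge 3->0: backward (u after v in old order)
Backward edge: old toposort is now invalid. Check if this creates a cycle.
Does 0 already reach 3? Reachable from 0: [0, 1]. NO -> still a DAG (reorder needed).
Still a DAG? yes

Answer: yes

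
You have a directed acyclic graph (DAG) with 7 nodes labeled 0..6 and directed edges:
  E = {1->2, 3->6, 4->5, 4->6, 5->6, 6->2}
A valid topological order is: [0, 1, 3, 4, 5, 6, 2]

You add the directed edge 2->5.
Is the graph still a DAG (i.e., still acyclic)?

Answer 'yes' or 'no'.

Given toposort: [0, 1, 3, 4, 5, 6, 2]
Position of 2: index 6; position of 5: index 4
New edge 2->5: backward (u after v in old order)
Backward edge: old toposort is now invalid. Check if this creates a cycle.
Does 5 already reach 2? Reachable from 5: [2, 5, 6]. YES -> cycle!
Still a DAG? no

Answer: no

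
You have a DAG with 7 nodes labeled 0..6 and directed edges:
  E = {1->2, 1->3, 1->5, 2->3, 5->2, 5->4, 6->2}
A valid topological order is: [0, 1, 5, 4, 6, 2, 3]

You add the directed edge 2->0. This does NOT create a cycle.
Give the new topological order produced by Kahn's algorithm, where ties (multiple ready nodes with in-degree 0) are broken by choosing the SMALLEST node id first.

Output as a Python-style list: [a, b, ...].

Old toposort: [0, 1, 5, 4, 6, 2, 3]
Added edge: 2->0
Position of 2 (5) > position of 0 (0). Must reorder: 2 must now come before 0.
Run Kahn's algorithm (break ties by smallest node id):
  initial in-degrees: [1, 0, 3, 2, 1, 1, 0]
  ready (indeg=0): [1, 6]
  pop 1: indeg[2]->2; indeg[3]->1; indeg[5]->0 | ready=[5, 6] | order so far=[1]
  pop 5: indeg[2]->1; indeg[4]->0 | ready=[4, 6] | order so far=[1, 5]
  pop 4: no out-edges | ready=[6] | order so far=[1, 5, 4]
  pop 6: indeg[2]->0 | ready=[2] | order so far=[1, 5, 4, 6]
  pop 2: indeg[0]->0; indeg[3]->0 | ready=[0, 3] | order so far=[1, 5, 4, 6, 2]
  pop 0: no out-edges | ready=[3] | order so far=[1, 5, 4, 6, 2, 0]
  pop 3: no out-edges | ready=[] | order so far=[1, 5, 4, 6, 2, 0, 3]
  Result: [1, 5, 4, 6, 2, 0, 3]

Answer: [1, 5, 4, 6, 2, 0, 3]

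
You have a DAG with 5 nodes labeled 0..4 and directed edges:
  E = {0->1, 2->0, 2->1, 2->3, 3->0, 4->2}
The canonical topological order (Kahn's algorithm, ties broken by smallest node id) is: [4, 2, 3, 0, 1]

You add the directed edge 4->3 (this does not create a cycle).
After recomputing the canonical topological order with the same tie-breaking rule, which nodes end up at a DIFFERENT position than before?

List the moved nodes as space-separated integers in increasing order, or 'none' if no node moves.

Answer: none

Derivation:
Old toposort: [4, 2, 3, 0, 1]
Added edge 4->3
Recompute Kahn (smallest-id tiebreak):
  initial in-degrees: [2, 2, 1, 2, 0]
  ready (indeg=0): [4]
  pop 4: indeg[2]->0; indeg[3]->1 | ready=[2] | order so far=[4]
  pop 2: indeg[0]->1; indeg[1]->1; indeg[3]->0 | ready=[3] | order so far=[4, 2]
  pop 3: indeg[0]->0 | ready=[0] | order so far=[4, 2, 3]
  pop 0: indeg[1]->0 | ready=[1] | order so far=[4, 2, 3, 0]
  pop 1: no out-edges | ready=[] | order so far=[4, 2, 3, 0, 1]
New canonical toposort: [4, 2, 3, 0, 1]
Compare positions:
  Node 0: index 3 -> 3 (same)
  Node 1: index 4 -> 4 (same)
  Node 2: index 1 -> 1 (same)
  Node 3: index 2 -> 2 (same)
  Node 4: index 0 -> 0 (same)
Nodes that changed position: none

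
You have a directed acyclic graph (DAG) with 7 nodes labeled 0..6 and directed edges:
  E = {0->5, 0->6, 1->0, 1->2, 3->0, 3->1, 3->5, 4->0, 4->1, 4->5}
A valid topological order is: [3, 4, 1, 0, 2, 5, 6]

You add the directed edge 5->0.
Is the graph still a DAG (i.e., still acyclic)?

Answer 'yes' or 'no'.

Answer: no

Derivation:
Given toposort: [3, 4, 1, 0, 2, 5, 6]
Position of 5: index 5; position of 0: index 3
New edge 5->0: backward (u after v in old order)
Backward edge: old toposort is now invalid. Check if this creates a cycle.
Does 0 already reach 5? Reachable from 0: [0, 5, 6]. YES -> cycle!
Still a DAG? no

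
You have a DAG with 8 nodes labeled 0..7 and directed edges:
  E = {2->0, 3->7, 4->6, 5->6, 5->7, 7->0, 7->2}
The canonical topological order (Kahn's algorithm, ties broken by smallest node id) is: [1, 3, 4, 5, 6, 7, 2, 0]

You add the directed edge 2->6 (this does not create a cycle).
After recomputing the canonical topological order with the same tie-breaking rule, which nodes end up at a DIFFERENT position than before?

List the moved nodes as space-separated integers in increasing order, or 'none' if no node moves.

Old toposort: [1, 3, 4, 5, 6, 7, 2, 0]
Added edge 2->6
Recompute Kahn (smallest-id tiebreak):
  initial in-degrees: [2, 0, 1, 0, 0, 0, 3, 2]
  ready (indeg=0): [1, 3, 4, 5]
  pop 1: no out-edges | ready=[3, 4, 5] | order so far=[1]
  pop 3: indeg[7]->1 | ready=[4, 5] | order so far=[1, 3]
  pop 4: indeg[6]->2 | ready=[5] | order so far=[1, 3, 4]
  pop 5: indeg[6]->1; indeg[7]->0 | ready=[7] | order so far=[1, 3, 4, 5]
  pop 7: indeg[0]->1; indeg[2]->0 | ready=[2] | order so far=[1, 3, 4, 5, 7]
  pop 2: indeg[0]->0; indeg[6]->0 | ready=[0, 6] | order so far=[1, 3, 4, 5, 7, 2]
  pop 0: no out-edges | ready=[6] | order so far=[1, 3, 4, 5, 7, 2, 0]
  pop 6: no out-edges | ready=[] | order so far=[1, 3, 4, 5, 7, 2, 0, 6]
New canonical toposort: [1, 3, 4, 5, 7, 2, 0, 6]
Compare positions:
  Node 0: index 7 -> 6 (moved)
  Node 1: index 0 -> 0 (same)
  Node 2: index 6 -> 5 (moved)
  Node 3: index 1 -> 1 (same)
  Node 4: index 2 -> 2 (same)
  Node 5: index 3 -> 3 (same)
  Node 6: index 4 -> 7 (moved)
  Node 7: index 5 -> 4 (moved)
Nodes that changed position: 0 2 6 7

Answer: 0 2 6 7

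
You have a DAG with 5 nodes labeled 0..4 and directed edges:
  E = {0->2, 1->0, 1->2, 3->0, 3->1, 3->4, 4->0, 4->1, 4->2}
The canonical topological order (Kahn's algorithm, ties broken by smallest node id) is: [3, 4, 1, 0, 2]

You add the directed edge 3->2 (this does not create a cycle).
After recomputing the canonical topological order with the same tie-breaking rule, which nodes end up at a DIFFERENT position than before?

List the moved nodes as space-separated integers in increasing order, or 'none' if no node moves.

Old toposort: [3, 4, 1, 0, 2]
Added edge 3->2
Recompute Kahn (smallest-id tiebreak):
  initial in-degrees: [3, 2, 4, 0, 1]
  ready (indeg=0): [3]
  pop 3: indeg[0]->2; indeg[1]->1; indeg[2]->3; indeg[4]->0 | ready=[4] | order so far=[3]
  pop 4: indeg[0]->1; indeg[1]->0; indeg[2]->2 | ready=[1] | order so far=[3, 4]
  pop 1: indeg[0]->0; indeg[2]->1 | ready=[0] | order so far=[3, 4, 1]
  pop 0: indeg[2]->0 | ready=[2] | order so far=[3, 4, 1, 0]
  pop 2: no out-edges | ready=[] | order so far=[3, 4, 1, 0, 2]
New canonical toposort: [3, 4, 1, 0, 2]
Compare positions:
  Node 0: index 3 -> 3 (same)
  Node 1: index 2 -> 2 (same)
  Node 2: index 4 -> 4 (same)
  Node 3: index 0 -> 0 (same)
  Node 4: index 1 -> 1 (same)
Nodes that changed position: none

Answer: none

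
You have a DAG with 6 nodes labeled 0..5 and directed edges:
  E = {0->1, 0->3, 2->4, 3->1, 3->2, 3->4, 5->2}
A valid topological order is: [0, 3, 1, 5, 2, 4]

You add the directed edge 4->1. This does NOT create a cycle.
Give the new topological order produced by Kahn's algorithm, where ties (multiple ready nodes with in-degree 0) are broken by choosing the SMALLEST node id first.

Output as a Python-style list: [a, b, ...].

Old toposort: [0, 3, 1, 5, 2, 4]
Added edge: 4->1
Position of 4 (5) > position of 1 (2). Must reorder: 4 must now come before 1.
Run Kahn's algorithm (break ties by smallest node id):
  initial in-degrees: [0, 3, 2, 1, 2, 0]
  ready (indeg=0): [0, 5]
  pop 0: indeg[1]->2; indeg[3]->0 | ready=[3, 5] | order so far=[0]
  pop 3: indeg[1]->1; indeg[2]->1; indeg[4]->1 | ready=[5] | order so far=[0, 3]
  pop 5: indeg[2]->0 | ready=[2] | order so far=[0, 3, 5]
  pop 2: indeg[4]->0 | ready=[4] | order so far=[0, 3, 5, 2]
  pop 4: indeg[1]->0 | ready=[1] | order so far=[0, 3, 5, 2, 4]
  pop 1: no out-edges | ready=[] | order so far=[0, 3, 5, 2, 4, 1]
  Result: [0, 3, 5, 2, 4, 1]

Answer: [0, 3, 5, 2, 4, 1]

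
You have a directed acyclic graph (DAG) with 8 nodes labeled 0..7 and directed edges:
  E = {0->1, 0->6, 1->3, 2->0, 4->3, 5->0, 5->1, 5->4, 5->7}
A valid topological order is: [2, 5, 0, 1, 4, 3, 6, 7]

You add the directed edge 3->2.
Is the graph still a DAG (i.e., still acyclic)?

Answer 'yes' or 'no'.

Answer: no

Derivation:
Given toposort: [2, 5, 0, 1, 4, 3, 6, 7]
Position of 3: index 5; position of 2: index 0
New edge 3->2: backward (u after v in old order)
Backward edge: old toposort is now invalid. Check if this creates a cycle.
Does 2 already reach 3? Reachable from 2: [0, 1, 2, 3, 6]. YES -> cycle!
Still a DAG? no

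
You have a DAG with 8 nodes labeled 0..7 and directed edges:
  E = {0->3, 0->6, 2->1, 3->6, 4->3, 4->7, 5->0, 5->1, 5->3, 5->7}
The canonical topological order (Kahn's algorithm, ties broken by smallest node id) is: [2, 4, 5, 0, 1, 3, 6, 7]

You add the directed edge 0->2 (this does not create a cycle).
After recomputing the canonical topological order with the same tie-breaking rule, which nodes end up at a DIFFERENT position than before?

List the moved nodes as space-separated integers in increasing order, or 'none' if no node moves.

Old toposort: [2, 4, 5, 0, 1, 3, 6, 7]
Added edge 0->2
Recompute Kahn (smallest-id tiebreak):
  initial in-degrees: [1, 2, 1, 3, 0, 0, 2, 2]
  ready (indeg=0): [4, 5]
  pop 4: indeg[3]->2; indeg[7]->1 | ready=[5] | order so far=[4]
  pop 5: indeg[0]->0; indeg[1]->1; indeg[3]->1; indeg[7]->0 | ready=[0, 7] | order so far=[4, 5]
  pop 0: indeg[2]->0; indeg[3]->0; indeg[6]->1 | ready=[2, 3, 7] | order so far=[4, 5, 0]
  pop 2: indeg[1]->0 | ready=[1, 3, 7] | order so far=[4, 5, 0, 2]
  pop 1: no out-edges | ready=[3, 7] | order so far=[4, 5, 0, 2, 1]
  pop 3: indeg[6]->0 | ready=[6, 7] | order so far=[4, 5, 0, 2, 1, 3]
  pop 6: no out-edges | ready=[7] | order so far=[4, 5, 0, 2, 1, 3, 6]
  pop 7: no out-edges | ready=[] | order so far=[4, 5, 0, 2, 1, 3, 6, 7]
New canonical toposort: [4, 5, 0, 2, 1, 3, 6, 7]
Compare positions:
  Node 0: index 3 -> 2 (moved)
  Node 1: index 4 -> 4 (same)
  Node 2: index 0 -> 3 (moved)
  Node 3: index 5 -> 5 (same)
  Node 4: index 1 -> 0 (moved)
  Node 5: index 2 -> 1 (moved)
  Node 6: index 6 -> 6 (same)
  Node 7: index 7 -> 7 (same)
Nodes that changed position: 0 2 4 5

Answer: 0 2 4 5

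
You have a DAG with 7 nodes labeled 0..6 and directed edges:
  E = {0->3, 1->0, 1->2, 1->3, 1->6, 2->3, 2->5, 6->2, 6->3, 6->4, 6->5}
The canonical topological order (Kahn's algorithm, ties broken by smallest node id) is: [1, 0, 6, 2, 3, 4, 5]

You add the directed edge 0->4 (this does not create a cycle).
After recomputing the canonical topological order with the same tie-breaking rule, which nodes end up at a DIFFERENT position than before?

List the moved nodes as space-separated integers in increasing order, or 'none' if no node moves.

Old toposort: [1, 0, 6, 2, 3, 4, 5]
Added edge 0->4
Recompute Kahn (smallest-id tiebreak):
  initial in-degrees: [1, 0, 2, 4, 2, 2, 1]
  ready (indeg=0): [1]
  pop 1: indeg[0]->0; indeg[2]->1; indeg[3]->3; indeg[6]->0 | ready=[0, 6] | order so far=[1]
  pop 0: indeg[3]->2; indeg[4]->1 | ready=[6] | order so far=[1, 0]
  pop 6: indeg[2]->0; indeg[3]->1; indeg[4]->0; indeg[5]->1 | ready=[2, 4] | order so far=[1, 0, 6]
  pop 2: indeg[3]->0; indeg[5]->0 | ready=[3, 4, 5] | order so far=[1, 0, 6, 2]
  pop 3: no out-edges | ready=[4, 5] | order so far=[1, 0, 6, 2, 3]
  pop 4: no out-edges | ready=[5] | order so far=[1, 0, 6, 2, 3, 4]
  pop 5: no out-edges | ready=[] | order so far=[1, 0, 6, 2, 3, 4, 5]
New canonical toposort: [1, 0, 6, 2, 3, 4, 5]
Compare positions:
  Node 0: index 1 -> 1 (same)
  Node 1: index 0 -> 0 (same)
  Node 2: index 3 -> 3 (same)
  Node 3: index 4 -> 4 (same)
  Node 4: index 5 -> 5 (same)
  Node 5: index 6 -> 6 (same)
  Node 6: index 2 -> 2 (same)
Nodes that changed position: none

Answer: none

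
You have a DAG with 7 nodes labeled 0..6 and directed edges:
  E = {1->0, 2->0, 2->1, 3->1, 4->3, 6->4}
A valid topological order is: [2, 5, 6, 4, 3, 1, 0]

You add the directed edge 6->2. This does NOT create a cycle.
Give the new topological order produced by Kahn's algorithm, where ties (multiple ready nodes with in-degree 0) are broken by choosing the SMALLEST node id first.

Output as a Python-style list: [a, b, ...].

Answer: [5, 6, 2, 4, 3, 1, 0]

Derivation:
Old toposort: [2, 5, 6, 4, 3, 1, 0]
Added edge: 6->2
Position of 6 (2) > position of 2 (0). Must reorder: 6 must now come before 2.
Run Kahn's algorithm (break ties by smallest node id):
  initial in-degrees: [2, 2, 1, 1, 1, 0, 0]
  ready (indeg=0): [5, 6]
  pop 5: no out-edges | ready=[6] | order so far=[5]
  pop 6: indeg[2]->0; indeg[4]->0 | ready=[2, 4] | order so far=[5, 6]
  pop 2: indeg[0]->1; indeg[1]->1 | ready=[4] | order so far=[5, 6, 2]
  pop 4: indeg[3]->0 | ready=[3] | order so far=[5, 6, 2, 4]
  pop 3: indeg[1]->0 | ready=[1] | order so far=[5, 6, 2, 4, 3]
  pop 1: indeg[0]->0 | ready=[0] | order so far=[5, 6, 2, 4, 3, 1]
  pop 0: no out-edges | ready=[] | order so far=[5, 6, 2, 4, 3, 1, 0]
  Result: [5, 6, 2, 4, 3, 1, 0]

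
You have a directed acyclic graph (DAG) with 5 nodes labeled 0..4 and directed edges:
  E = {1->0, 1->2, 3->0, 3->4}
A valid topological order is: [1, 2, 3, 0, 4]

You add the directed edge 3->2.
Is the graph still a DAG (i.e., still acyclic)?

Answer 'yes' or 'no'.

Given toposort: [1, 2, 3, 0, 4]
Position of 3: index 2; position of 2: index 1
New edge 3->2: backward (u after v in old order)
Backward edge: old toposort is now invalid. Check if this creates a cycle.
Does 2 already reach 3? Reachable from 2: [2]. NO -> still a DAG (reorder needed).
Still a DAG? yes

Answer: yes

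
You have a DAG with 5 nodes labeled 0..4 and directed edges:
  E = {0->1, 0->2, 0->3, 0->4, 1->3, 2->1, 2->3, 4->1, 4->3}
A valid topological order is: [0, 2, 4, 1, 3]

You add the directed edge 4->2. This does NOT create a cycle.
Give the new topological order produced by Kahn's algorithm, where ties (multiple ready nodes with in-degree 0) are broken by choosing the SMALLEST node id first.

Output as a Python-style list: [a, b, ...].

Answer: [0, 4, 2, 1, 3]

Derivation:
Old toposort: [0, 2, 4, 1, 3]
Added edge: 4->2
Position of 4 (2) > position of 2 (1). Must reorder: 4 must now come before 2.
Run Kahn's algorithm (break ties by smallest node id):
  initial in-degrees: [0, 3, 2, 4, 1]
  ready (indeg=0): [0]
  pop 0: indeg[1]->2; indeg[2]->1; indeg[3]->3; indeg[4]->0 | ready=[4] | order so far=[0]
  pop 4: indeg[1]->1; indeg[2]->0; indeg[3]->2 | ready=[2] | order so far=[0, 4]
  pop 2: indeg[1]->0; indeg[3]->1 | ready=[1] | order so far=[0, 4, 2]
  pop 1: indeg[3]->0 | ready=[3] | order so far=[0, 4, 2, 1]
  pop 3: no out-edges | ready=[] | order so far=[0, 4, 2, 1, 3]
  Result: [0, 4, 2, 1, 3]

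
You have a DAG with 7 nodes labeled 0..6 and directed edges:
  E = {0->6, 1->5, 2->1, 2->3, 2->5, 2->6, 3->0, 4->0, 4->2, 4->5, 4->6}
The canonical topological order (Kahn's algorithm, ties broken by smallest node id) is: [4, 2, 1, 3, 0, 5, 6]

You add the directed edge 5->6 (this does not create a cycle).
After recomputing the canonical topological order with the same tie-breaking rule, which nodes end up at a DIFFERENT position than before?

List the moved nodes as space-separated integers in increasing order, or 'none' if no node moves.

Old toposort: [4, 2, 1, 3, 0, 5, 6]
Added edge 5->6
Recompute Kahn (smallest-id tiebreak):
  initial in-degrees: [2, 1, 1, 1, 0, 3, 4]
  ready (indeg=0): [4]
  pop 4: indeg[0]->1; indeg[2]->0; indeg[5]->2; indeg[6]->3 | ready=[2] | order so far=[4]
  pop 2: indeg[1]->0; indeg[3]->0; indeg[5]->1; indeg[6]->2 | ready=[1, 3] | order so far=[4, 2]
  pop 1: indeg[5]->0 | ready=[3, 5] | order so far=[4, 2, 1]
  pop 3: indeg[0]->0 | ready=[0, 5] | order so far=[4, 2, 1, 3]
  pop 0: indeg[6]->1 | ready=[5] | order so far=[4, 2, 1, 3, 0]
  pop 5: indeg[6]->0 | ready=[6] | order so far=[4, 2, 1, 3, 0, 5]
  pop 6: no out-edges | ready=[] | order so far=[4, 2, 1, 3, 0, 5, 6]
New canonical toposort: [4, 2, 1, 3, 0, 5, 6]
Compare positions:
  Node 0: index 4 -> 4 (same)
  Node 1: index 2 -> 2 (same)
  Node 2: index 1 -> 1 (same)
  Node 3: index 3 -> 3 (same)
  Node 4: index 0 -> 0 (same)
  Node 5: index 5 -> 5 (same)
  Node 6: index 6 -> 6 (same)
Nodes that changed position: none

Answer: none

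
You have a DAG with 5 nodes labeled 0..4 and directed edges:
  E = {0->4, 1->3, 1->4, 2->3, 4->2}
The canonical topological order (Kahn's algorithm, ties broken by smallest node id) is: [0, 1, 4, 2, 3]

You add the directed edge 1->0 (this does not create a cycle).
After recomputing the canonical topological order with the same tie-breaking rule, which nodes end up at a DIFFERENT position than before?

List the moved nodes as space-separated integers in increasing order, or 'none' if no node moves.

Old toposort: [0, 1, 4, 2, 3]
Added edge 1->0
Recompute Kahn (smallest-id tiebreak):
  initial in-degrees: [1, 0, 1, 2, 2]
  ready (indeg=0): [1]
  pop 1: indeg[0]->0; indeg[3]->1; indeg[4]->1 | ready=[0] | order so far=[1]
  pop 0: indeg[4]->0 | ready=[4] | order so far=[1, 0]
  pop 4: indeg[2]->0 | ready=[2] | order so far=[1, 0, 4]
  pop 2: indeg[3]->0 | ready=[3] | order so far=[1, 0, 4, 2]
  pop 3: no out-edges | ready=[] | order so far=[1, 0, 4, 2, 3]
New canonical toposort: [1, 0, 4, 2, 3]
Compare positions:
  Node 0: index 0 -> 1 (moved)
  Node 1: index 1 -> 0 (moved)
  Node 2: index 3 -> 3 (same)
  Node 3: index 4 -> 4 (same)
  Node 4: index 2 -> 2 (same)
Nodes that changed position: 0 1

Answer: 0 1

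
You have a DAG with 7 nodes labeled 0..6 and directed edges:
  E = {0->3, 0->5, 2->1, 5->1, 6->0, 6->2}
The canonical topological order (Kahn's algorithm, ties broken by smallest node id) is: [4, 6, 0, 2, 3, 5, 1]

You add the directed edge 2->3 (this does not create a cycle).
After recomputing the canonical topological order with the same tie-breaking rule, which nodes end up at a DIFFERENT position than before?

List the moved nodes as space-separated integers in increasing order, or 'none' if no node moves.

Answer: none

Derivation:
Old toposort: [4, 6, 0, 2, 3, 5, 1]
Added edge 2->3
Recompute Kahn (smallest-id tiebreak):
  initial in-degrees: [1, 2, 1, 2, 0, 1, 0]
  ready (indeg=0): [4, 6]
  pop 4: no out-edges | ready=[6] | order so far=[4]
  pop 6: indeg[0]->0; indeg[2]->0 | ready=[0, 2] | order so far=[4, 6]
  pop 0: indeg[3]->1; indeg[5]->0 | ready=[2, 5] | order so far=[4, 6, 0]
  pop 2: indeg[1]->1; indeg[3]->0 | ready=[3, 5] | order so far=[4, 6, 0, 2]
  pop 3: no out-edges | ready=[5] | order so far=[4, 6, 0, 2, 3]
  pop 5: indeg[1]->0 | ready=[1] | order so far=[4, 6, 0, 2, 3, 5]
  pop 1: no out-edges | ready=[] | order so far=[4, 6, 0, 2, 3, 5, 1]
New canonical toposort: [4, 6, 0, 2, 3, 5, 1]
Compare positions:
  Node 0: index 2 -> 2 (same)
  Node 1: index 6 -> 6 (same)
  Node 2: index 3 -> 3 (same)
  Node 3: index 4 -> 4 (same)
  Node 4: index 0 -> 0 (same)
  Node 5: index 5 -> 5 (same)
  Node 6: index 1 -> 1 (same)
Nodes that changed position: none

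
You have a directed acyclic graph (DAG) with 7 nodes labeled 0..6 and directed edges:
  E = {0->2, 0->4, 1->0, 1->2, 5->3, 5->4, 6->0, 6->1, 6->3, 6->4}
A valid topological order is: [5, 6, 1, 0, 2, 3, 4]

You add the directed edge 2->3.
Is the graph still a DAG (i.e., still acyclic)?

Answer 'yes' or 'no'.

Given toposort: [5, 6, 1, 0, 2, 3, 4]
Position of 2: index 4; position of 3: index 5
New edge 2->3: forward
Forward edge: respects the existing order. Still a DAG, same toposort still valid.
Still a DAG? yes

Answer: yes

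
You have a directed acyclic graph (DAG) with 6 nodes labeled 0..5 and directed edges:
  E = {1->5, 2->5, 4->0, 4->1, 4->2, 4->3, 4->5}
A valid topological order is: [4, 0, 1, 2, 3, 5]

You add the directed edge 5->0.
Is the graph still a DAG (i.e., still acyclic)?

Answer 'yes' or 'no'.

Given toposort: [4, 0, 1, 2, 3, 5]
Position of 5: index 5; position of 0: index 1
New edge 5->0: backward (u after v in old order)
Backward edge: old toposort is now invalid. Check if this creates a cycle.
Does 0 already reach 5? Reachable from 0: [0]. NO -> still a DAG (reorder needed).
Still a DAG? yes

Answer: yes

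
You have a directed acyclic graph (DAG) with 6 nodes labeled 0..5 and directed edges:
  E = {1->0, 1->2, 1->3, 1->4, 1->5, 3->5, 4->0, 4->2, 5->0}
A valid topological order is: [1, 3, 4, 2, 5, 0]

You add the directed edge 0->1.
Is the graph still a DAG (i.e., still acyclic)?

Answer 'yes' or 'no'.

Given toposort: [1, 3, 4, 2, 5, 0]
Position of 0: index 5; position of 1: index 0
New edge 0->1: backward (u after v in old order)
Backward edge: old toposort is now invalid. Check if this creates a cycle.
Does 1 already reach 0? Reachable from 1: [0, 1, 2, 3, 4, 5]. YES -> cycle!
Still a DAG? no

Answer: no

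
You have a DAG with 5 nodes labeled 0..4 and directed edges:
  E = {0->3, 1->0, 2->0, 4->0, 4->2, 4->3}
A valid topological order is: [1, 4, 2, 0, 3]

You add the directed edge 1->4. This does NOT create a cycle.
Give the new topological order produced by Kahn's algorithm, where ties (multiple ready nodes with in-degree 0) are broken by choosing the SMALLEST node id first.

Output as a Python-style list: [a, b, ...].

Answer: [1, 4, 2, 0, 3]

Derivation:
Old toposort: [1, 4, 2, 0, 3]
Added edge: 1->4
Position of 1 (0) < position of 4 (1). Old order still valid.
Run Kahn's algorithm (break ties by smallest node id):
  initial in-degrees: [3, 0, 1, 2, 1]
  ready (indeg=0): [1]
  pop 1: indeg[0]->2; indeg[4]->0 | ready=[4] | order so far=[1]
  pop 4: indeg[0]->1; indeg[2]->0; indeg[3]->1 | ready=[2] | order so far=[1, 4]
  pop 2: indeg[0]->0 | ready=[0] | order so far=[1, 4, 2]
  pop 0: indeg[3]->0 | ready=[3] | order so far=[1, 4, 2, 0]
  pop 3: no out-edges | ready=[] | order so far=[1, 4, 2, 0, 3]
  Result: [1, 4, 2, 0, 3]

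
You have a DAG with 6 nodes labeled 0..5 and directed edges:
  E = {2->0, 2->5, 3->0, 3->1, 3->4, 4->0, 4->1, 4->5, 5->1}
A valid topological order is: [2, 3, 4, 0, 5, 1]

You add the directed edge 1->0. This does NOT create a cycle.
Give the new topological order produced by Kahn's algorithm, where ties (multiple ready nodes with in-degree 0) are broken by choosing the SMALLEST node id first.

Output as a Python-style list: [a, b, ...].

Answer: [2, 3, 4, 5, 1, 0]

Derivation:
Old toposort: [2, 3, 4, 0, 5, 1]
Added edge: 1->0
Position of 1 (5) > position of 0 (3). Must reorder: 1 must now come before 0.
Run Kahn's algorithm (break ties by smallest node id):
  initial in-degrees: [4, 3, 0, 0, 1, 2]
  ready (indeg=0): [2, 3]
  pop 2: indeg[0]->3; indeg[5]->1 | ready=[3] | order so far=[2]
  pop 3: indeg[0]->2; indeg[1]->2; indeg[4]->0 | ready=[4] | order so far=[2, 3]
  pop 4: indeg[0]->1; indeg[1]->1; indeg[5]->0 | ready=[5] | order so far=[2, 3, 4]
  pop 5: indeg[1]->0 | ready=[1] | order so far=[2, 3, 4, 5]
  pop 1: indeg[0]->0 | ready=[0] | order so far=[2, 3, 4, 5, 1]
  pop 0: no out-edges | ready=[] | order so far=[2, 3, 4, 5, 1, 0]
  Result: [2, 3, 4, 5, 1, 0]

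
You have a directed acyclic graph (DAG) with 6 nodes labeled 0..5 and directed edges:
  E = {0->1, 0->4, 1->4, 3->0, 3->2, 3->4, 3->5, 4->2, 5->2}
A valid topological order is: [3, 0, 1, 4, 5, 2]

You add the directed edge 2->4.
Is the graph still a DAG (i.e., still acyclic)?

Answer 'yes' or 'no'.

Answer: no

Derivation:
Given toposort: [3, 0, 1, 4, 5, 2]
Position of 2: index 5; position of 4: index 3
New edge 2->4: backward (u after v in old order)
Backward edge: old toposort is now invalid. Check if this creates a cycle.
Does 4 already reach 2? Reachable from 4: [2, 4]. YES -> cycle!
Still a DAG? no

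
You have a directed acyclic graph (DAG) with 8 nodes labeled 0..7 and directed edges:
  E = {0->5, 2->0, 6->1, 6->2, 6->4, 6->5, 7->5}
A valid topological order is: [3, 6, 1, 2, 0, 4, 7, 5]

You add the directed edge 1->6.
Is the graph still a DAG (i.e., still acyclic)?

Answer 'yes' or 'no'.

Answer: no

Derivation:
Given toposort: [3, 6, 1, 2, 0, 4, 7, 5]
Position of 1: index 2; position of 6: index 1
New edge 1->6: backward (u after v in old order)
Backward edge: old toposort is now invalid. Check if this creates a cycle.
Does 6 already reach 1? Reachable from 6: [0, 1, 2, 4, 5, 6]. YES -> cycle!
Still a DAG? no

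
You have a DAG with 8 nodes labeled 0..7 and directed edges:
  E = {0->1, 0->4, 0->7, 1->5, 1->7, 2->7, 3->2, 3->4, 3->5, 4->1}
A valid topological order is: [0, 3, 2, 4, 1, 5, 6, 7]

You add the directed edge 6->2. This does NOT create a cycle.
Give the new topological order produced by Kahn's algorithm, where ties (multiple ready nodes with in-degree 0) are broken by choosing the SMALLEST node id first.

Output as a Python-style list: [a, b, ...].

Answer: [0, 3, 4, 1, 5, 6, 2, 7]

Derivation:
Old toposort: [0, 3, 2, 4, 1, 5, 6, 7]
Added edge: 6->2
Position of 6 (6) > position of 2 (2). Must reorder: 6 must now come before 2.
Run Kahn's algorithm (break ties by smallest node id):
  initial in-degrees: [0, 2, 2, 0, 2, 2, 0, 3]
  ready (indeg=0): [0, 3, 6]
  pop 0: indeg[1]->1; indeg[4]->1; indeg[7]->2 | ready=[3, 6] | order so far=[0]
  pop 3: indeg[2]->1; indeg[4]->0; indeg[5]->1 | ready=[4, 6] | order so far=[0, 3]
  pop 4: indeg[1]->0 | ready=[1, 6] | order so far=[0, 3, 4]
  pop 1: indeg[5]->0; indeg[7]->1 | ready=[5, 6] | order so far=[0, 3, 4, 1]
  pop 5: no out-edges | ready=[6] | order so far=[0, 3, 4, 1, 5]
  pop 6: indeg[2]->0 | ready=[2] | order so far=[0, 3, 4, 1, 5, 6]
  pop 2: indeg[7]->0 | ready=[7] | order so far=[0, 3, 4, 1, 5, 6, 2]
  pop 7: no out-edges | ready=[] | order so far=[0, 3, 4, 1, 5, 6, 2, 7]
  Result: [0, 3, 4, 1, 5, 6, 2, 7]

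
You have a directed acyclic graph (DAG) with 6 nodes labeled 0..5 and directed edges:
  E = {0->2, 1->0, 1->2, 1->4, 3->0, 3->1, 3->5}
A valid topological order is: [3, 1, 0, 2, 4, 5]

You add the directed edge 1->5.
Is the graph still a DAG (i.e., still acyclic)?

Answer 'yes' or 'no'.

Given toposort: [3, 1, 0, 2, 4, 5]
Position of 1: index 1; position of 5: index 5
New edge 1->5: forward
Forward edge: respects the existing order. Still a DAG, same toposort still valid.
Still a DAG? yes

Answer: yes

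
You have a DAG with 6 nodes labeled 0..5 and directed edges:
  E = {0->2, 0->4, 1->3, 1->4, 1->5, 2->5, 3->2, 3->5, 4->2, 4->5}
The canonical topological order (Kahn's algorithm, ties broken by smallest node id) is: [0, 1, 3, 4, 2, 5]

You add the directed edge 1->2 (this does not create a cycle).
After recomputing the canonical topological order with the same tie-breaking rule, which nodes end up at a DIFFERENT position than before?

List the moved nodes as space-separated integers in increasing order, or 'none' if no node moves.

Answer: none

Derivation:
Old toposort: [0, 1, 3, 4, 2, 5]
Added edge 1->2
Recompute Kahn (smallest-id tiebreak):
  initial in-degrees: [0, 0, 4, 1, 2, 4]
  ready (indeg=0): [0, 1]
  pop 0: indeg[2]->3; indeg[4]->1 | ready=[1] | order so far=[0]
  pop 1: indeg[2]->2; indeg[3]->0; indeg[4]->0; indeg[5]->3 | ready=[3, 4] | order so far=[0, 1]
  pop 3: indeg[2]->1; indeg[5]->2 | ready=[4] | order so far=[0, 1, 3]
  pop 4: indeg[2]->0; indeg[5]->1 | ready=[2] | order so far=[0, 1, 3, 4]
  pop 2: indeg[5]->0 | ready=[5] | order so far=[0, 1, 3, 4, 2]
  pop 5: no out-edges | ready=[] | order so far=[0, 1, 3, 4, 2, 5]
New canonical toposort: [0, 1, 3, 4, 2, 5]
Compare positions:
  Node 0: index 0 -> 0 (same)
  Node 1: index 1 -> 1 (same)
  Node 2: index 4 -> 4 (same)
  Node 3: index 2 -> 2 (same)
  Node 4: index 3 -> 3 (same)
  Node 5: index 5 -> 5 (same)
Nodes that changed position: none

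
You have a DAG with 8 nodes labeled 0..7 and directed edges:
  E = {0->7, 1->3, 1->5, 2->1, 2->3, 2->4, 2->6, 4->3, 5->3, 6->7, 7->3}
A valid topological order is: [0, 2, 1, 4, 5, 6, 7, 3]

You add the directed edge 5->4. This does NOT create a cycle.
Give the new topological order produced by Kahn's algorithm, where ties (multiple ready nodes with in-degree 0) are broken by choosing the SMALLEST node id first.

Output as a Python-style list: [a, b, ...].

Answer: [0, 2, 1, 5, 4, 6, 7, 3]

Derivation:
Old toposort: [0, 2, 1, 4, 5, 6, 7, 3]
Added edge: 5->4
Position of 5 (4) > position of 4 (3). Must reorder: 5 must now come before 4.
Run Kahn's algorithm (break ties by smallest node id):
  initial in-degrees: [0, 1, 0, 5, 2, 1, 1, 2]
  ready (indeg=0): [0, 2]
  pop 0: indeg[7]->1 | ready=[2] | order so far=[0]
  pop 2: indeg[1]->0; indeg[3]->4; indeg[4]->1; indeg[6]->0 | ready=[1, 6] | order so far=[0, 2]
  pop 1: indeg[3]->3; indeg[5]->0 | ready=[5, 6] | order so far=[0, 2, 1]
  pop 5: indeg[3]->2; indeg[4]->0 | ready=[4, 6] | order so far=[0, 2, 1, 5]
  pop 4: indeg[3]->1 | ready=[6] | order so far=[0, 2, 1, 5, 4]
  pop 6: indeg[7]->0 | ready=[7] | order so far=[0, 2, 1, 5, 4, 6]
  pop 7: indeg[3]->0 | ready=[3] | order so far=[0, 2, 1, 5, 4, 6, 7]
  pop 3: no out-edges | ready=[] | order so far=[0, 2, 1, 5, 4, 6, 7, 3]
  Result: [0, 2, 1, 5, 4, 6, 7, 3]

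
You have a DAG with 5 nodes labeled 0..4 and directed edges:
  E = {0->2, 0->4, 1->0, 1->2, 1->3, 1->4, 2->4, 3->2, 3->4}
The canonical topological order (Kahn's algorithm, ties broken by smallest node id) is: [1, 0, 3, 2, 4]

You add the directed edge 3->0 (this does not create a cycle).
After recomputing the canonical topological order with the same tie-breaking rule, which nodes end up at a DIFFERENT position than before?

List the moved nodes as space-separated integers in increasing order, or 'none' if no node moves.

Answer: 0 3

Derivation:
Old toposort: [1, 0, 3, 2, 4]
Added edge 3->0
Recompute Kahn (smallest-id tiebreak):
  initial in-degrees: [2, 0, 3, 1, 4]
  ready (indeg=0): [1]
  pop 1: indeg[0]->1; indeg[2]->2; indeg[3]->0; indeg[4]->3 | ready=[3] | order so far=[1]
  pop 3: indeg[0]->0; indeg[2]->1; indeg[4]->2 | ready=[0] | order so far=[1, 3]
  pop 0: indeg[2]->0; indeg[4]->1 | ready=[2] | order so far=[1, 3, 0]
  pop 2: indeg[4]->0 | ready=[4] | order so far=[1, 3, 0, 2]
  pop 4: no out-edges | ready=[] | order so far=[1, 3, 0, 2, 4]
New canonical toposort: [1, 3, 0, 2, 4]
Compare positions:
  Node 0: index 1 -> 2 (moved)
  Node 1: index 0 -> 0 (same)
  Node 2: index 3 -> 3 (same)
  Node 3: index 2 -> 1 (moved)
  Node 4: index 4 -> 4 (same)
Nodes that changed position: 0 3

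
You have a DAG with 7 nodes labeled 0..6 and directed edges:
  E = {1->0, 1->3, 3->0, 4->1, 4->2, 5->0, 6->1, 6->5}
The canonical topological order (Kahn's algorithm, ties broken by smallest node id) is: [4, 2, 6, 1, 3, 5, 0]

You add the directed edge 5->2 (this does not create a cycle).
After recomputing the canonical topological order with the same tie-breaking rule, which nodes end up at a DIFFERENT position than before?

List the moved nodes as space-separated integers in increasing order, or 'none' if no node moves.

Answer: 0 1 2 3 5 6

Derivation:
Old toposort: [4, 2, 6, 1, 3, 5, 0]
Added edge 5->2
Recompute Kahn (smallest-id tiebreak):
  initial in-degrees: [3, 2, 2, 1, 0, 1, 0]
  ready (indeg=0): [4, 6]
  pop 4: indeg[1]->1; indeg[2]->1 | ready=[6] | order so far=[4]
  pop 6: indeg[1]->0; indeg[5]->0 | ready=[1, 5] | order so far=[4, 6]
  pop 1: indeg[0]->2; indeg[3]->0 | ready=[3, 5] | order so far=[4, 6, 1]
  pop 3: indeg[0]->1 | ready=[5] | order so far=[4, 6, 1, 3]
  pop 5: indeg[0]->0; indeg[2]->0 | ready=[0, 2] | order so far=[4, 6, 1, 3, 5]
  pop 0: no out-edges | ready=[2] | order so far=[4, 6, 1, 3, 5, 0]
  pop 2: no out-edges | ready=[] | order so far=[4, 6, 1, 3, 5, 0, 2]
New canonical toposort: [4, 6, 1, 3, 5, 0, 2]
Compare positions:
  Node 0: index 6 -> 5 (moved)
  Node 1: index 3 -> 2 (moved)
  Node 2: index 1 -> 6 (moved)
  Node 3: index 4 -> 3 (moved)
  Node 4: index 0 -> 0 (same)
  Node 5: index 5 -> 4 (moved)
  Node 6: index 2 -> 1 (moved)
Nodes that changed position: 0 1 2 3 5 6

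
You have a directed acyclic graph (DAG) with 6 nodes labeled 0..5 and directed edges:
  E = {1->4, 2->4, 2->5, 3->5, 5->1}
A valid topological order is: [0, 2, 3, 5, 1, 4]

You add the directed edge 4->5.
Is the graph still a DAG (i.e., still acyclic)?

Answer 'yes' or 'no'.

Given toposort: [0, 2, 3, 5, 1, 4]
Position of 4: index 5; position of 5: index 3
New edge 4->5: backward (u after v in old order)
Backward edge: old toposort is now invalid. Check if this creates a cycle.
Does 5 already reach 4? Reachable from 5: [1, 4, 5]. YES -> cycle!
Still a DAG? no

Answer: no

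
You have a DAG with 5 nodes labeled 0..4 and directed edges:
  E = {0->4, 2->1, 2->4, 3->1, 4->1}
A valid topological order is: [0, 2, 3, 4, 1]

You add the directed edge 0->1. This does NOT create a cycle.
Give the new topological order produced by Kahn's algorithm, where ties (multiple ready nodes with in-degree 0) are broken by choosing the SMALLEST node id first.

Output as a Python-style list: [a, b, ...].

Answer: [0, 2, 3, 4, 1]

Derivation:
Old toposort: [0, 2, 3, 4, 1]
Added edge: 0->1
Position of 0 (0) < position of 1 (4). Old order still valid.
Run Kahn's algorithm (break ties by smallest node id):
  initial in-degrees: [0, 4, 0, 0, 2]
  ready (indeg=0): [0, 2, 3]
  pop 0: indeg[1]->3; indeg[4]->1 | ready=[2, 3] | order so far=[0]
  pop 2: indeg[1]->2; indeg[4]->0 | ready=[3, 4] | order so far=[0, 2]
  pop 3: indeg[1]->1 | ready=[4] | order so far=[0, 2, 3]
  pop 4: indeg[1]->0 | ready=[1] | order so far=[0, 2, 3, 4]
  pop 1: no out-edges | ready=[] | order so far=[0, 2, 3, 4, 1]
  Result: [0, 2, 3, 4, 1]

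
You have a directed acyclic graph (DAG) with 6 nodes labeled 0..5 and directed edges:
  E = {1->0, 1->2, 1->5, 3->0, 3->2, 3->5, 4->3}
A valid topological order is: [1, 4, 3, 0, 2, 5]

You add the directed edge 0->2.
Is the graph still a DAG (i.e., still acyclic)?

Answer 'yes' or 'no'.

Given toposort: [1, 4, 3, 0, 2, 5]
Position of 0: index 3; position of 2: index 4
New edge 0->2: forward
Forward edge: respects the existing order. Still a DAG, same toposort still valid.
Still a DAG? yes

Answer: yes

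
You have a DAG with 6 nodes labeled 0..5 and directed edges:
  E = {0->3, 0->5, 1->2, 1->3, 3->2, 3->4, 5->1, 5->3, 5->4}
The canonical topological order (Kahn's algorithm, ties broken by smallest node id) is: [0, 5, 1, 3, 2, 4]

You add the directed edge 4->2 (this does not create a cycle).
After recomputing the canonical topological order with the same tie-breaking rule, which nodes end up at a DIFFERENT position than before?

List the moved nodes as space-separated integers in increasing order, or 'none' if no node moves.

Answer: 2 4

Derivation:
Old toposort: [0, 5, 1, 3, 2, 4]
Added edge 4->2
Recompute Kahn (smallest-id tiebreak):
  initial in-degrees: [0, 1, 3, 3, 2, 1]
  ready (indeg=0): [0]
  pop 0: indeg[3]->2; indeg[5]->0 | ready=[5] | order so far=[0]
  pop 5: indeg[1]->0; indeg[3]->1; indeg[4]->1 | ready=[1] | order so far=[0, 5]
  pop 1: indeg[2]->2; indeg[3]->0 | ready=[3] | order so far=[0, 5, 1]
  pop 3: indeg[2]->1; indeg[4]->0 | ready=[4] | order so far=[0, 5, 1, 3]
  pop 4: indeg[2]->0 | ready=[2] | order so far=[0, 5, 1, 3, 4]
  pop 2: no out-edges | ready=[] | order so far=[0, 5, 1, 3, 4, 2]
New canonical toposort: [0, 5, 1, 3, 4, 2]
Compare positions:
  Node 0: index 0 -> 0 (same)
  Node 1: index 2 -> 2 (same)
  Node 2: index 4 -> 5 (moved)
  Node 3: index 3 -> 3 (same)
  Node 4: index 5 -> 4 (moved)
  Node 5: index 1 -> 1 (same)
Nodes that changed position: 2 4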